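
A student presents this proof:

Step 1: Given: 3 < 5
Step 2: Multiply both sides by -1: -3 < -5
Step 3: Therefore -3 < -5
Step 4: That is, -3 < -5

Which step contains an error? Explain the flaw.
Step 2: Multiply both sides by -1: -3 < -5

Step 2 multiplies both sides by -1 but fails to reverse the inequality sign. When multiplying (or dividing) an inequality by a negative number, the direction must be reversed. Since 3 < 5, we should get -3 > -5, i.e., -3 > -5.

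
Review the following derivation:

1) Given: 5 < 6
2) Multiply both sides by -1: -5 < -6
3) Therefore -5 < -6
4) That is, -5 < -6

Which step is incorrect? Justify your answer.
Step 2: Multiply both sides by -1: -5 < -6

Step 2 multiplies both sides by -1 but fails to reverse the inequality sign. When multiplying (or dividing) an inequality by a negative number, the direction must be reversed. Since 5 < 6, we should get -5 > -6, i.e., -5 > -6.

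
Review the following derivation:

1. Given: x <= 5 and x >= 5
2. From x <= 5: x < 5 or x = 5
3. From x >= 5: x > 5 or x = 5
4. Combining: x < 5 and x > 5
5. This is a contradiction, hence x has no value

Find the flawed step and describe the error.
Step 4: Combining: x < 5 and x > 5

Step 4 incorrectly combines the conditions. From x <= 5 and x >= 5, the intersection is x = 5. The error treats the 'or' cases as 'and' requirements. The correct conclusion is that x = 5 is the unique solution, not that no solution exists.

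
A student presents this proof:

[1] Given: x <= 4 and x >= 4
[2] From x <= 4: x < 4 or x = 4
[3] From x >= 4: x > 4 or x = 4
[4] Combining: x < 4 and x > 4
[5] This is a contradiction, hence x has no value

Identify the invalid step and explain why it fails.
Step 4: Combining: x < 4 and x > 4

Step 4 incorrectly combines the conditions. From x <= 4 and x >= 4, the intersection is x = 4. The error treats the 'or' cases as 'and' requirements. The correct conclusion is that x = 4 is the unique solution, not that no solution exists.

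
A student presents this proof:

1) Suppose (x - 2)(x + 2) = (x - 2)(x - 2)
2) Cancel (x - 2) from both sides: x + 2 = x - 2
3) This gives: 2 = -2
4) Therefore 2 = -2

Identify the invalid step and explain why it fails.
Step 2: Cancel (x - 2) from both sides: x + 2 = x - 2

Step 2 cancels (x - 2) from both sides. This is only valid if (x - 2) ≠ 0, i.e., x ≠ 2. When x = 2, both sides equal zero regardless of the other factors. The correct approach requires considering x = 2 as a separate case.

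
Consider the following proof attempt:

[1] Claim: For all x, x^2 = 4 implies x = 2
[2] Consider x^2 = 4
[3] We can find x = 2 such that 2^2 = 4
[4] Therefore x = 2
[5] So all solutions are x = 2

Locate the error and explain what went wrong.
Step 4: Therefore x = 2

Step 4 incorrectly concludes that x = 2 is the only solution. The proof shows that x = 2 is A solution (existence), but does not show it is the ONLY solution (uniqueness). In fact, x = -2 is also a solution since (-2)^2 = 4. Finding one solution doesn't prove there are no others.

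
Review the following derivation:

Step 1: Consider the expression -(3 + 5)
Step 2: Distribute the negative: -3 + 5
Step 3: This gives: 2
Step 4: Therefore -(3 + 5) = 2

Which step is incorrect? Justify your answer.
Step 2: Distribute the negative: -3 + 5

Step 2 incorrectly distributes the negative sign. The correct distribution is -(3 + 5) = -3 - 5 = -8. The negative must be applied to both terms, not just the first. The error treats -(3 + 5) as -3 + 5, which equals 2 instead of -8.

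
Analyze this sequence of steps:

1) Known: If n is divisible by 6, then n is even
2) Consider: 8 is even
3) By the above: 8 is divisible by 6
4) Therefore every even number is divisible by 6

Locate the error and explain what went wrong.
Step 3: By the above: 8 is divisible by 6

Step 3 commits the fallacy of affirming the consequent. The known fact 'divisible by 6 → even' does NOT imply 'even → divisible by 6'. That would be the converse, which is false. For example, 8 is even but 8 ÷ 6 = 1.33, which is not an integer.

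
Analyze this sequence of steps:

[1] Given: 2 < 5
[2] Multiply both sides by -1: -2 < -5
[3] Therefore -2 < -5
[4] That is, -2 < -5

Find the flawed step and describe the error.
Step 2: Multiply both sides by -1: -2 < -5

Step 2 multiplies both sides by -1 but fails to reverse the inequality sign. When multiplying (or dividing) an inequality by a negative number, the direction must be reversed. Since 2 < 5, we should get -2 > -5, i.e., -2 > -5.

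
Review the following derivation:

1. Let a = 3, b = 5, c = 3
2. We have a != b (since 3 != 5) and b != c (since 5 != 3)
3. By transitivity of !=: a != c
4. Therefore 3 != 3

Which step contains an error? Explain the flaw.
Step 3: By transitivity of !=: a != c

Step 3 incorrectly applies transitivity to the '!=' relation. Transitivity states: if a R b and b R c, then a R c. However, '!=' is not transitive. Counterexample: 3 != 5 and 5 != 3, but 3 = 3 (both equal 3). Transitivity holds for relations like <, <=, =, but not for !=.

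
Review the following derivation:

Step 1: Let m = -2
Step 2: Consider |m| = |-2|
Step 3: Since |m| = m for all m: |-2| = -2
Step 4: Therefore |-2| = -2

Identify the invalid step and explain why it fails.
Step 3: Since |m| = m for all m: |-2| = -2

Step 3 incorrectly states that |m| = m for all m. The correct definition is |m| = m when m >= 0, and |m| = -m when m < 0. Since -2 < 0, we have |-2| = -(-2) = 2, not -2.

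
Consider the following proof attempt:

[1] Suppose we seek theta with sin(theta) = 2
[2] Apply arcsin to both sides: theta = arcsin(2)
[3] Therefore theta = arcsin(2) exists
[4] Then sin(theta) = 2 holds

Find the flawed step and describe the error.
Step 2: Apply arcsin to both sides: theta = arcsin(2)

Step 2 applies arcsin to 2. However, arcsin(x) is only defined for x in [-1, 1] because sin(theta) can only produce values in that range. Since |2| > 1, arcsin(2) is undefined. There is no angle whose sine equals 2.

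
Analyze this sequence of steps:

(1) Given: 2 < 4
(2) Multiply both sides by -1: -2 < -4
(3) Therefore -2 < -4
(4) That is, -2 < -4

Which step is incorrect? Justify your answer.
Step 2: Multiply both sides by -1: -2 < -4

Step 2 multiplies both sides by -1 but fails to reverse the inequality sign. When multiplying (or dividing) an inequality by a negative number, the direction must be reversed. Since 2 < 4, we should get -2 > -4, i.e., -2 > -4.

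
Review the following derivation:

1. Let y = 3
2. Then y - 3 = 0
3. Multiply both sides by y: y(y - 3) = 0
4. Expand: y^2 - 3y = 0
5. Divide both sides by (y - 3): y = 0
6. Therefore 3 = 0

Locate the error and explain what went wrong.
Step 5: Divide both sides by (y - 3): y = 0

Step 5 divides both sides by (y - 3). However, since y = 3, we have (y - 3) = 0. Division by zero is undefined, making this step invalid.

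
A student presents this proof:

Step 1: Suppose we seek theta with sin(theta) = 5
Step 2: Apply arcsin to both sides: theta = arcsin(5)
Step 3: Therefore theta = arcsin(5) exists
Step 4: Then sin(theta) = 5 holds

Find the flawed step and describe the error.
Step 2: Apply arcsin to both sides: theta = arcsin(5)

Step 2 applies arcsin to 5. However, arcsin(x) is only defined for x in [-1, 1] because sin(theta) can only produce values in that range. Since |5| > 1, arcsin(5) is undefined. There is no angle whose sine equals 5.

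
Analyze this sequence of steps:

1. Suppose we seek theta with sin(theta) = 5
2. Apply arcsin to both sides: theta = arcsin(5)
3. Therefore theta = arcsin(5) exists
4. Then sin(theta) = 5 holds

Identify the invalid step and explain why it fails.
Step 2: Apply arcsin to both sides: theta = arcsin(5)

Step 2 applies arcsin to 5. However, arcsin(x) is only defined for x in [-1, 1] because sin(theta) can only produce values in that range. Since |5| > 1, arcsin(5) is undefined. There is no angle whose sine equals 5.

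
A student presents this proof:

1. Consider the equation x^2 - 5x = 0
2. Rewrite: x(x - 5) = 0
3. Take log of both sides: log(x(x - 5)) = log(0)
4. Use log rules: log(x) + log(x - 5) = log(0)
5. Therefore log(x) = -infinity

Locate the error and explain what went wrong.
Step 3: Take log of both sides: log(x(x - 5)) = log(0)

Step 3 takes the logarithm of both sides, resulting in log(0) on the right side. The logarithm is only defined for positive numbers; log(0) is undefined (approaches negative infinity). This operation is invalid.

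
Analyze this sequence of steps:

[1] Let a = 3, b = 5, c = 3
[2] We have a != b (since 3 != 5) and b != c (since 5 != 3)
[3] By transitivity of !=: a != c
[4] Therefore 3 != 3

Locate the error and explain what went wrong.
Step 3: By transitivity of !=: a != c

Step 3 incorrectly applies transitivity to the '!=' relation. Transitivity states: if a R b and b R c, then a R c. However, '!=' is not transitive. Counterexample: 3 != 5 and 5 != 3, but 3 = 3 (both equal 3). Transitivity holds for relations like <, <=, =, but not for !=.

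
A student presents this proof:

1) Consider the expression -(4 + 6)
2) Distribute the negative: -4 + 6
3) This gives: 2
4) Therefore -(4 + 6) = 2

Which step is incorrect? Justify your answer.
Step 2: Distribute the negative: -4 + 6

Step 2 incorrectly distributes the negative sign. The correct distribution is -(4 + 6) = -4 - 6 = -10. The negative must be applied to both terms, not just the first. The error treats -(4 + 6) as -4 + 6, which equals 2 instead of -10.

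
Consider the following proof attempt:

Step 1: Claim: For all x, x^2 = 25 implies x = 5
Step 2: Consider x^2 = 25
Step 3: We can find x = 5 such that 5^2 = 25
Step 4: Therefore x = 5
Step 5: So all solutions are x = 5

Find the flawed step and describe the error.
Step 4: Therefore x = 5

Step 4 incorrectly concludes that x = 5 is the only solution. The proof shows that x = 5 is A solution (existence), but does not show it is the ONLY solution (uniqueness). In fact, x = -5 is also a solution since (-5)^2 = 25. Finding one solution doesn't prove there are no others.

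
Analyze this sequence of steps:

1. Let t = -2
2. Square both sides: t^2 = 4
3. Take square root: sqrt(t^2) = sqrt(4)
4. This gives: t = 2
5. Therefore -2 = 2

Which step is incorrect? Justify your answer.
Step 4: This gives: t = 2

Step 4 incorrectly states that sqrt(t^2) = t. The correct identity is sqrt(t^2) = |t|. Since t = -2 < 0, we have sqrt(t^2) = |-2| = 2, not t = -2.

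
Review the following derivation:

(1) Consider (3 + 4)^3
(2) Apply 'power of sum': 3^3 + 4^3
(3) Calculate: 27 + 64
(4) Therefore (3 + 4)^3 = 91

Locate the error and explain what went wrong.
Step 2: Apply 'power of sum': 3^3 + 4^3

Step 2 incorrectly applies a non-existent rule '(a+b)^n = a^n + b^n'. This is false in general. The correct expansion uses the binomial theorem. The actual value is (3 + 4)^3 = 7^3 = 343, not 91.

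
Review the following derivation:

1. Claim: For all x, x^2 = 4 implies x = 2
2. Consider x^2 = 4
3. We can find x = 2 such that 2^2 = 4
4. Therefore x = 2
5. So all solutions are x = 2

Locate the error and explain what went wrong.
Step 4: Therefore x = 2

Step 4 incorrectly concludes that x = 2 is the only solution. The proof shows that x = 2 is A solution (existence), but does not show it is the ONLY solution (uniqueness). In fact, x = -2 is also a solution since (-2)^2 = 4. Finding one solution doesn't prove there are no others.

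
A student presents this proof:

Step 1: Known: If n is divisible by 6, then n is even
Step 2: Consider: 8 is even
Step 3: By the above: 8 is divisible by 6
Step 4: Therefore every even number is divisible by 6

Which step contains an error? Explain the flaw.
Step 3: By the above: 8 is divisible by 6

Step 3 commits the fallacy of affirming the consequent. The known fact 'divisible by 6 → even' does NOT imply 'even → divisible by 6'. That would be the converse, which is false. For example, 8 is even but 8 ÷ 6 = 1.33, which is not an integer.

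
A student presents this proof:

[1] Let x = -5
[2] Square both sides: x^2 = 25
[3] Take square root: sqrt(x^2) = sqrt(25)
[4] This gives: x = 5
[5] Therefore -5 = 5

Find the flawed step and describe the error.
Step 4: This gives: x = 5

Step 4 incorrectly states that sqrt(x^2) = x. The correct identity is sqrt(x^2) = |x|. Since x = -5 < 0, we have sqrt(x^2) = |-5| = 5, not x = -5.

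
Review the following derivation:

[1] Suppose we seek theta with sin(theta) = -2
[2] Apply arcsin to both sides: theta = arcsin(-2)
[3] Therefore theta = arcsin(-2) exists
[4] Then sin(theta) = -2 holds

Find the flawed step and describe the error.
Step 2: Apply arcsin to both sides: theta = arcsin(-2)

Step 2 applies arcsin to -2. However, arcsin(x) is only defined for x in [-1, 1] because sin(theta) can only produce values in that range. Since |-2| > 1, arcsin(-2) is undefined. There is no angle whose sine equals -2.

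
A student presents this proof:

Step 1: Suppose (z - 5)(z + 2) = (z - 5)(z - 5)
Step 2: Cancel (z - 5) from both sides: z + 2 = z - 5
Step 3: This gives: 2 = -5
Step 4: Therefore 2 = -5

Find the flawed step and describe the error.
Step 2: Cancel (z - 5) from both sides: z + 2 = z - 5

Step 2 cancels (z - 5) from both sides. This is only valid if (z - 5) ≠ 0, i.e., z ≠ 5. When z = 5, both sides equal zero regardless of the other factors. The correct approach requires considering z = 5 as a separate case.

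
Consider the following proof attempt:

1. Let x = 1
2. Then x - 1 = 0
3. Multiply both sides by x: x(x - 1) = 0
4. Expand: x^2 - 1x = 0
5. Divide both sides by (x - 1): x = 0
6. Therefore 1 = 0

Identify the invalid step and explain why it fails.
Step 5: Divide both sides by (x - 1): x = 0

Step 5 divides both sides by (x - 1). However, since x = 1, we have (x - 1) = 0. Division by zero is undefined, making this step invalid.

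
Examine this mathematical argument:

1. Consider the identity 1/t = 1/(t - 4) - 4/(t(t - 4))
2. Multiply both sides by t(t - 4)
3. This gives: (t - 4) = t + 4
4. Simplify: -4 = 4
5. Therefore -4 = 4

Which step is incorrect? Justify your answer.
Step 3: This gives: (t - 4) = t + 4

Step 3 makes a sign error when clearing denominators. Multiplying -4/(t(t - 4)) by t(t - 4) gives -4, not +4. The correct result is (t - 4) = t - 4, which is trivially true, not (t - 4) = t + 4. (Step 1 is a valid identity: 1/(t - 4) - 4/(t(t - 4)) = (t - 4)/(t(t - 4)) = 1/t.)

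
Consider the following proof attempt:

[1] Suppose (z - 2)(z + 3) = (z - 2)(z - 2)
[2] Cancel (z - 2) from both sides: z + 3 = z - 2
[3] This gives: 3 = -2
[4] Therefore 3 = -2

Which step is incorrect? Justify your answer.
Step 2: Cancel (z - 2) from both sides: z + 3 = z - 2

Step 2 cancels (z - 2) from both sides. This is only valid if (z - 2) ≠ 0, i.e., z ≠ 2. When z = 2, both sides equal zero regardless of the other factors. The correct approach requires considering z = 2 as a separate case.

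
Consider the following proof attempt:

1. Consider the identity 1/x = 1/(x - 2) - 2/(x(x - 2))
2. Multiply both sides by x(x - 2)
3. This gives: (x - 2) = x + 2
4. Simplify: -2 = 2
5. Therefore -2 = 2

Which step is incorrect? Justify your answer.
Step 3: This gives: (x - 2) = x + 2

Step 3 makes a sign error when clearing denominators. Multiplying -2/(x(x - 2)) by x(x - 2) gives -2, not +2. The correct result is (x - 2) = x - 2, which is trivially true, not (x - 2) = x + 2. (Step 1 is a valid identity: 1/(x - 2) - 2/(x(x - 2)) = (x - 2)/(x(x - 2)) = 1/x.)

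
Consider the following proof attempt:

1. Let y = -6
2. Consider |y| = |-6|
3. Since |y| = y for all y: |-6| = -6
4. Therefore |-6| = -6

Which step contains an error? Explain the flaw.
Step 3: Since |y| = y for all y: |-6| = -6

Step 3 incorrectly states that |y| = y for all y. The correct definition is |y| = y when y >= 0, and |y| = -y when y < 0. Since -6 < 0, we have |-6| = -(-6) = 6, not -6.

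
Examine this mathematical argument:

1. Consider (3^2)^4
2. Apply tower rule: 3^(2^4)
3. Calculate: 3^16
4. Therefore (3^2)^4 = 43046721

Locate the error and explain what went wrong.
Step 2: Apply tower rule: 3^(2^4)

Step 2 incorrectly states that (a^b)^c = a^(b^c). The correct rule is (a^b)^c = a^(b×c). The actual value is (3^2)^4 = 3^8 = 6561, not 3^16 = 43046721.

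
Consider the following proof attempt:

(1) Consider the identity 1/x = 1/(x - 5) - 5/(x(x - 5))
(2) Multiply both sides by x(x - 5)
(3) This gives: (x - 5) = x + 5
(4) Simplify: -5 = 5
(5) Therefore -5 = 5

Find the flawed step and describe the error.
Step 3: This gives: (x - 5) = x + 5

Step 3 makes a sign error when clearing denominators. Multiplying -5/(x(x - 5)) by x(x - 5) gives -5, not +5. The correct result is (x - 5) = x - 5, which is trivially true, not (x - 5) = x + 5. (Step 1 is a valid identity: 1/(x - 5) - 5/(x(x - 5)) = (x - 5)/(x(x - 5)) = 1/x.)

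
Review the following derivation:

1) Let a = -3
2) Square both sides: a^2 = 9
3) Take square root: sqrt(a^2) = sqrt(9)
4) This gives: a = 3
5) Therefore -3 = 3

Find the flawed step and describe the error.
Step 4: This gives: a = 3

Step 4 incorrectly states that sqrt(a^2) = a. The correct identity is sqrt(a^2) = |a|. Since a = -3 < 0, we have sqrt(a^2) = |-3| = 3, not a = -3.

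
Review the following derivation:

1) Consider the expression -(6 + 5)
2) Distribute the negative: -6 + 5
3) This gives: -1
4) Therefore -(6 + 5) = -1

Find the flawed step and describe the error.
Step 2: Distribute the negative: -6 + 5

Step 2 incorrectly distributes the negative sign. The correct distribution is -(6 + 5) = -6 - 5 = -11. The negative must be applied to both terms, not just the first. The error treats -(6 + 5) as -6 + 5, which equals -1 instead of -11.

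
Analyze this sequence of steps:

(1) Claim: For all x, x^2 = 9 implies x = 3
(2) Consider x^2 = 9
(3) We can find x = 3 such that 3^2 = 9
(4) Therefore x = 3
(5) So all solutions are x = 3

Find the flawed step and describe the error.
Step 4: Therefore x = 3

Step 4 incorrectly concludes that x = 3 is the only solution. The proof shows that x = 3 is A solution (existence), but does not show it is the ONLY solution (uniqueness). In fact, x = -3 is also a solution since (-3)^2 = 9. Finding one solution doesn't prove there are no others.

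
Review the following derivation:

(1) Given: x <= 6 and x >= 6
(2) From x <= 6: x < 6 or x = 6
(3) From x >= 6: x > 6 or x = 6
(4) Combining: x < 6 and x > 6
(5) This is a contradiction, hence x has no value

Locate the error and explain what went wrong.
Step 4: Combining: x < 6 and x > 6

Step 4 incorrectly combines the conditions. From x <= 6 and x >= 6, the intersection is x = 6. The error treats the 'or' cases as 'and' requirements. The correct conclusion is that x = 6 is the unique solution, not that no solution exists.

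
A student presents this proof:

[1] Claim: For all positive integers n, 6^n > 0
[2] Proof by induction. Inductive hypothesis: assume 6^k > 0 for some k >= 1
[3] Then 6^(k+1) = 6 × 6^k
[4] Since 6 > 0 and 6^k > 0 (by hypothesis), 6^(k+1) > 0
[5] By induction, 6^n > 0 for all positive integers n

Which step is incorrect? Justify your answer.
Step 5: By induction, 6^n > 0 for all positive integers n

Step 5 concludes the proof by induction, but no base case was ever established. A valid induction proof requires: (1) a base case proving 6^1 > 0, and (2) an inductive step showing IF 6^k > 0 THEN 6^(k+1) > 0. Steps 2-4 correctly establish the inductive step, but without the base case the conclusion in step 5 does not follow.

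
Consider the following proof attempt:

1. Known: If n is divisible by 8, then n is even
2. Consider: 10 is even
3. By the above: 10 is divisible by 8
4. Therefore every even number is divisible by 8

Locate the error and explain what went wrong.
Step 3: By the above: 10 is divisible by 8

Step 3 commits the fallacy of affirming the consequent. The known fact 'divisible by 8 → even' does NOT imply 'even → divisible by 8'. That would be the converse, which is false. For example, 10 is even but 10 ÷ 8 = 1.25, which is not an integer.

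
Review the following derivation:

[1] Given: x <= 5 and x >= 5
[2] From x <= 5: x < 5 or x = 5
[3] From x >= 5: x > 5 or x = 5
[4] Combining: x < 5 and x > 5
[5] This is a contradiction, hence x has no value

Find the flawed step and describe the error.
Step 4: Combining: x < 5 and x > 5

Step 4 incorrectly combines the conditions. From x <= 5 and x >= 5, the intersection is x = 5. The error treats the 'or' cases as 'and' requirements. The correct conclusion is that x = 5 is the unique solution, not that no solution exists.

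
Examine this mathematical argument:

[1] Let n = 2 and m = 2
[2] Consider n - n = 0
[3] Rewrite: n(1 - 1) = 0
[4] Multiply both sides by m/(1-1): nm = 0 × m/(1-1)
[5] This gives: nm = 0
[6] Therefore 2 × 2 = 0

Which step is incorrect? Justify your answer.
Step 4: Multiply both sides by m/(1-1): nm = 0 × m/(1-1)

Step 4 multiplies both sides by m/(1-1). However, 1-1 = 0, so this is multiplication by m/0, which is undefined. We cannot multiply by an undefined expression.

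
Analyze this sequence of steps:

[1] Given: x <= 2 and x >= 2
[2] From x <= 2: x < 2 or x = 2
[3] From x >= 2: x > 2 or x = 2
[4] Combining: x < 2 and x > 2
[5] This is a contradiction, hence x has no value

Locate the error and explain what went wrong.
Step 4: Combining: x < 2 and x > 2

Step 4 incorrectly combines the conditions. From x <= 2 and x >= 2, the intersection is x = 2. The error treats the 'or' cases as 'and' requirements. The correct conclusion is that x = 2 is the unique solution, not that no solution exists.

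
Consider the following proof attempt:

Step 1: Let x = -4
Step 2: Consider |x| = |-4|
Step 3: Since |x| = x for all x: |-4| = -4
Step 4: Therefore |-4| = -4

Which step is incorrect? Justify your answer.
Step 3: Since |x| = x for all x: |-4| = -4

Step 3 incorrectly states that |x| = x for all x. The correct definition is |x| = x when x >= 0, and |x| = -x when x < 0. Since -4 < 0, we have |-4| = -(-4) = 4, not -4.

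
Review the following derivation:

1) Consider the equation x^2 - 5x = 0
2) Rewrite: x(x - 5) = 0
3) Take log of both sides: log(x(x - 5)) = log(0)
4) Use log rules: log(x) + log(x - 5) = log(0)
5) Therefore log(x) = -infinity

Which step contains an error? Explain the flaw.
Step 3: Take log of both sides: log(x(x - 5)) = log(0)

Step 3 takes the logarithm of both sides, resulting in log(0) on the right side. The logarithm is only defined for positive numbers; log(0) is undefined (approaches negative infinity). This operation is invalid.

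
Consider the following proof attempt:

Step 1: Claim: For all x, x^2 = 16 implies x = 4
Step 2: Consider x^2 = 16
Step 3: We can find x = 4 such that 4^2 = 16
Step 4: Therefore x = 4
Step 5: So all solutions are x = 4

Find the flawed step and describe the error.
Step 4: Therefore x = 4

Step 4 incorrectly concludes that x = 4 is the only solution. The proof shows that x = 4 is A solution (existence), but does not show it is the ONLY solution (uniqueness). In fact, x = -4 is also a solution since (-4)^2 = 16. Finding one solution doesn't prove there are no others.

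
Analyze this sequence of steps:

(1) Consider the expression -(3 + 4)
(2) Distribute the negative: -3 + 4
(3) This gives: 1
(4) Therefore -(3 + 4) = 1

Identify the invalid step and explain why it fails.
Step 2: Distribute the negative: -3 + 4

Step 2 incorrectly distributes the negative sign. The correct distribution is -(3 + 4) = -3 - 4 = -7. The negative must be applied to both terms, not just the first. The error treats -(3 + 4) as -3 + 4, which equals 1 instead of -7.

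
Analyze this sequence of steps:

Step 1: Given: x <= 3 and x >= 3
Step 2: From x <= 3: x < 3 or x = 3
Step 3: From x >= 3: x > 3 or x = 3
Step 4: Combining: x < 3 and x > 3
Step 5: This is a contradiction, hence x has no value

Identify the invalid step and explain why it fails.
Step 4: Combining: x < 3 and x > 3

Step 4 incorrectly combines the conditions. From x <= 3 and x >= 3, the intersection is x = 3. The error treats the 'or' cases as 'and' requirements. The correct conclusion is that x = 3 is the unique solution, not that no solution exists.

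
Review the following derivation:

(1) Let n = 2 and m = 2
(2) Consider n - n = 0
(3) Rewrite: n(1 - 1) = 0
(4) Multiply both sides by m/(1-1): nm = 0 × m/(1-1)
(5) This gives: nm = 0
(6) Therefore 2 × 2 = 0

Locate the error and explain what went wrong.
Step 4: Multiply both sides by m/(1-1): nm = 0 × m/(1-1)

Step 4 multiplies both sides by m/(1-1). However, 1-1 = 0, so this is multiplication by m/0, which is undefined. We cannot multiply by an undefined expression.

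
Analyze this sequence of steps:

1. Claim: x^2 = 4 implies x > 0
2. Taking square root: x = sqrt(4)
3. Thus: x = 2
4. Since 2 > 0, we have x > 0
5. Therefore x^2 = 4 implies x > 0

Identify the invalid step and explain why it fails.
Step 2: Taking square root: x = sqrt(4)

Step 2 takes the square root and assumes the positive root only. The equation x^2 = 4 actually has two solutions: x = 2 and x = -2. The proof silently assumes x > 0 without justification, then uses this assumption to conclude x > 0, which is circular. The counterexample x = -2 shows the claim is false.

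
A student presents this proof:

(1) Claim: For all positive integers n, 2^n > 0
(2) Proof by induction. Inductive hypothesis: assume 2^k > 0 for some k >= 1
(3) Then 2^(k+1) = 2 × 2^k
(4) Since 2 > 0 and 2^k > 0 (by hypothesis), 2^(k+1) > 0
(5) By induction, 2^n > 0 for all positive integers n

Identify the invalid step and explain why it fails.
Step 5: By induction, 2^n > 0 for all positive integers n

Step 5 concludes the proof by induction, but no base case was ever established. A valid induction proof requires: (1) a base case proving 2^1 > 0, and (2) an inductive step showing IF 2^k > 0 THEN 2^(k+1) > 0. Steps 2-4 correctly establish the inductive step, but without the base case the conclusion in step 5 does not follow.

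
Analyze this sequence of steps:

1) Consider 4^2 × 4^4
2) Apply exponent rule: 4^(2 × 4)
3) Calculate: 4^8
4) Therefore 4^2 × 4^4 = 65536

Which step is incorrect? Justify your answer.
Step 2: Apply exponent rule: 4^(2 × 4)

Step 2 incorrectly states that a^b × a^c = a^(b×c). The correct rule is a^b × a^c = a^(b+c). The actual value is 4^2 × 4^4 = 4^6 = 4096, not 4^8 = 65536.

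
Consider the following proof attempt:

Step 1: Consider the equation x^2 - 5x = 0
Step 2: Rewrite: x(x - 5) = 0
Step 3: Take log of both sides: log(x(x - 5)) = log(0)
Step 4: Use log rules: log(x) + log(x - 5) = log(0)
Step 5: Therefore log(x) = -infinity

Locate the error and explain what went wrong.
Step 3: Take log of both sides: log(x(x - 5)) = log(0)

Step 3 takes the logarithm of both sides, resulting in log(0) on the right side. The logarithm is only defined for positive numbers; log(0) is undefined (approaches negative infinity). This operation is invalid.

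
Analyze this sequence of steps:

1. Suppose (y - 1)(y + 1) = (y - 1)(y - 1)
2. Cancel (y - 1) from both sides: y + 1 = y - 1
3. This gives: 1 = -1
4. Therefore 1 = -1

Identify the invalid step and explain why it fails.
Step 2: Cancel (y - 1) from both sides: y + 1 = y - 1

Step 2 cancels (y - 1) from both sides. This is only valid if (y - 1) ≠ 0, i.e., y ≠ 1. When y = 1, both sides equal zero regardless of the other factors. The correct approach requires considering y = 1 as a separate case.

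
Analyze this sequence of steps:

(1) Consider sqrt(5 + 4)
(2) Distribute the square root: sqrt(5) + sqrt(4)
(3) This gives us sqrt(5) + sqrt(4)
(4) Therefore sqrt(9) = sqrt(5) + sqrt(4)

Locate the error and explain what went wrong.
Step 2: Distribute the square root: sqrt(5) + sqrt(4)

Step 2 incorrectly 'distributes' the square root over addition. The square root function does not distribute: sqrt(a + b) ≠ sqrt(a) + sqrt(b). In fact, sqrt(5 + 4) = sqrt(9) ≈ 3.0000, while sqrt(5) + sqrt(4) ≈ 4.2361.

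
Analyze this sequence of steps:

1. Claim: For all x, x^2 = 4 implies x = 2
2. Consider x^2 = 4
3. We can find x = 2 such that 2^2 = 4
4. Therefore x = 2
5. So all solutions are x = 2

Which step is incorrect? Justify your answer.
Step 4: Therefore x = 2

Step 4 incorrectly concludes that x = 2 is the only solution. The proof shows that x = 2 is A solution (existence), but does not show it is the ONLY solution (uniqueness). In fact, x = -2 is also a solution since (-2)^2 = 4. Finding one solution doesn't prove there are no others.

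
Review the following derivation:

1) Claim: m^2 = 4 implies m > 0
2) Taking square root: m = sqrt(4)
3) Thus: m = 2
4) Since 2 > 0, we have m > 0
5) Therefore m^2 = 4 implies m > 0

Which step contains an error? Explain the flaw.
Step 2: Taking square root: m = sqrt(4)

Step 2 takes the square root and assumes the positive root only. The equation m^2 = 4 actually has two solutions: m = 2 and m = -2. The proof silently assumes m > 0 without justification, then uses this assumption to conclude m > 0, which is circular. The counterexample m = -2 shows the claim is false.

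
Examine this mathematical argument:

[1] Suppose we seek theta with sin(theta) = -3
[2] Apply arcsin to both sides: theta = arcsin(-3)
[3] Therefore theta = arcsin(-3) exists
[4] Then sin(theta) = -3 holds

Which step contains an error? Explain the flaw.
Step 2: Apply arcsin to both sides: theta = arcsin(-3)

Step 2 applies arcsin to -3. However, arcsin(x) is only defined for x in [-1, 1] because sin(theta) can only produce values in that range. Since |-3| > 1, arcsin(-3) is undefined. There is no angle whose sine equals -3.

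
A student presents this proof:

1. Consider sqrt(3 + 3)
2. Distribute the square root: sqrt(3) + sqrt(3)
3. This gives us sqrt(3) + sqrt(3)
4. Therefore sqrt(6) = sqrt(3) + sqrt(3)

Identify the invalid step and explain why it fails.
Step 2: Distribute the square root: sqrt(3) + sqrt(3)

Step 2 incorrectly 'distributes' the square root over addition. The square root function does not distribute: sqrt(a + b) ≠ sqrt(a) + sqrt(b). In fact, sqrt(3 + 3) = sqrt(6) ≈ 2.4495, while sqrt(3) + sqrt(3) ≈ 3.4641.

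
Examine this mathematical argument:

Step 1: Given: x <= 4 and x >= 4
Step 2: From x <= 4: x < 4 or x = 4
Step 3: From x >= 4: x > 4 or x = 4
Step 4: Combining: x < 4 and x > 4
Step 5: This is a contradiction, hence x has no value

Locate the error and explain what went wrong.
Step 4: Combining: x < 4 and x > 4

Step 4 incorrectly combines the conditions. From x <= 4 and x >= 4, the intersection is x = 4. The error treats the 'or' cases as 'and' requirements. The correct conclusion is that x = 4 is the unique solution, not that no solution exists.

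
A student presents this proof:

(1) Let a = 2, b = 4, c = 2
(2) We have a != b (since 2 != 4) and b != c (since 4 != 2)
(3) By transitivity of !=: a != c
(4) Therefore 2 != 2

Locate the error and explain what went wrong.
Step 3: By transitivity of !=: a != c

Step 3 incorrectly applies transitivity to the '!=' relation. Transitivity states: if a R b and b R c, then a R c. However, '!=' is not transitive. Counterexample: 2 != 4 and 4 != 2, but 2 = 2 (both equal 2). Transitivity holds for relations like <, <=, =, but not for !=.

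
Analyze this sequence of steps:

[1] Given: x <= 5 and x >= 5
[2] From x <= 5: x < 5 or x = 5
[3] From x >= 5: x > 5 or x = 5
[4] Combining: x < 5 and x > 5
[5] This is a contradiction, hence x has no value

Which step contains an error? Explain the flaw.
Step 4: Combining: x < 5 and x > 5

Step 4 incorrectly combines the conditions. From x <= 5 and x >= 5, the intersection is x = 5. The error treats the 'or' cases as 'and' requirements. The correct conclusion is that x = 5 is the unique solution, not that no solution exists.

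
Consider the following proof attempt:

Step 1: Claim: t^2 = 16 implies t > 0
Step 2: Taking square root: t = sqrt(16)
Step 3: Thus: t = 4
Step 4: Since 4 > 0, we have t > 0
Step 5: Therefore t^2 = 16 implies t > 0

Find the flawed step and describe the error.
Step 2: Taking square root: t = sqrt(16)

Step 2 takes the square root and assumes the positive root only. The equation t^2 = 16 actually has two solutions: t = 4 and t = -4. The proof silently assumes t > 0 without justification, then uses this assumption to conclude t > 0, which is circular. The counterexample t = -4 shows the claim is false.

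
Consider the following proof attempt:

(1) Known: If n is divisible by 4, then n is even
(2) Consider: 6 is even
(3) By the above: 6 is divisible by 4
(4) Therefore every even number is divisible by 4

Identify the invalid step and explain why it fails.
Step 3: By the above: 6 is divisible by 4

Step 3 commits the fallacy of affirming the consequent. The known fact 'divisible by 4 → even' does NOT imply 'even → divisible by 4'. That would be the converse, which is false. For example, 6 is even but 6 ÷ 4 = 1.50, which is not an integer.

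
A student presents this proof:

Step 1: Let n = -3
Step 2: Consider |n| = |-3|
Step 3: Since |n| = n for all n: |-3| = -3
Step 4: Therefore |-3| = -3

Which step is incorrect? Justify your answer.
Step 3: Since |n| = n for all n: |-3| = -3

Step 3 incorrectly states that |n| = n for all n. The correct definition is |n| = n when n >= 0, and |n| = -n when n < 0. Since -3 < 0, we have |-3| = -(-3) = 3, not -3.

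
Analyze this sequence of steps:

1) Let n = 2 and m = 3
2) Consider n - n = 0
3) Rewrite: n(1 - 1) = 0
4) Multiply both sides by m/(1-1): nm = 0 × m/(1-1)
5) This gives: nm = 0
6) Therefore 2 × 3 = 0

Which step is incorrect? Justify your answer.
Step 4: Multiply both sides by m/(1-1): nm = 0 × m/(1-1)

Step 4 multiplies both sides by m/(1-1). However, 1-1 = 0, so this is multiplication by m/0, which is undefined. We cannot multiply by an undefined expression.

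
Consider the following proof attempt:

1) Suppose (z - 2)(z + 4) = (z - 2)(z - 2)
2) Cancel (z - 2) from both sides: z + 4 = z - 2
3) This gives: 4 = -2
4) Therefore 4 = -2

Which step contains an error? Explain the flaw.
Step 2: Cancel (z - 2) from both sides: z + 4 = z - 2

Step 2 cancels (z - 2) from both sides. This is only valid if (z - 2) ≠ 0, i.e., z ≠ 2. When z = 2, both sides equal zero regardless of the other factors. The correct approach requires considering z = 2 as a separate case.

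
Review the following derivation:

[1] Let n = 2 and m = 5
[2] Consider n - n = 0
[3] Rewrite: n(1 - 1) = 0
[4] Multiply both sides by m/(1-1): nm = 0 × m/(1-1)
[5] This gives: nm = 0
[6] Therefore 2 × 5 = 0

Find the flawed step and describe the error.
Step 4: Multiply both sides by m/(1-1): nm = 0 × m/(1-1)

Step 4 multiplies both sides by m/(1-1). However, 1-1 = 0, so this is multiplication by m/0, which is undefined. We cannot multiply by an undefined expression.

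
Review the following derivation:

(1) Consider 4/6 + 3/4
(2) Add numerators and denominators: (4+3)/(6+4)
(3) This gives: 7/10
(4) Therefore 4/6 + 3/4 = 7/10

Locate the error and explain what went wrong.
Step 2: Add numerators and denominators: (4+3)/(6+4)

Step 2 incorrectly adds fractions by separately adding numerators and denominators. This is wrong. The correct method requires a common denominator: 4/6 + 3/4 = (4×4 + 3×6)/(6×4) = 34/24 = 17/12. The method used gives 7/10, which is different.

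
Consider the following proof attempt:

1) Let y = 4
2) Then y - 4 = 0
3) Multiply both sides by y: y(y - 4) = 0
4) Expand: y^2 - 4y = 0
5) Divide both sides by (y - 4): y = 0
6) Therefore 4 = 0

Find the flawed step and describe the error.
Step 5: Divide both sides by (y - 4): y = 0

Step 5 divides both sides by (y - 4). However, since y = 4, we have (y - 4) = 0. Division by zero is undefined, making this step invalid.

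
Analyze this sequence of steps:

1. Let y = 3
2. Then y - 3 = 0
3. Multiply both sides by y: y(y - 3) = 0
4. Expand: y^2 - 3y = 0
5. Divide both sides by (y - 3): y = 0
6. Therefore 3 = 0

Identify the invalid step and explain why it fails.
Step 5: Divide both sides by (y - 3): y = 0

Step 5 divides both sides by (y - 3). However, since y = 3, we have (y - 3) = 0. Division by zero is undefined, making this step invalid.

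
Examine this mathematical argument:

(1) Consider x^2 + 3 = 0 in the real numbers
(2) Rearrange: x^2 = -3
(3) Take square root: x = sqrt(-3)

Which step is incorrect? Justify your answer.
Step 3: Take square root: x = sqrt(-3)

Step 3 takes the square root of -3, which is negative. In the real number system, the square root of a negative number is undefined. The equation x^2 + 3 = 0 has no real solutions. Square roots of negative numbers only exist in the complex numbers.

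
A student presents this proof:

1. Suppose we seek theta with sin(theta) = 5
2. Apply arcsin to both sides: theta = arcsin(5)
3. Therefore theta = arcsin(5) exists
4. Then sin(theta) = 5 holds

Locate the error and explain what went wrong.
Step 2: Apply arcsin to both sides: theta = arcsin(5)

Step 2 applies arcsin to 5. However, arcsin(x) is only defined for x in [-1, 1] because sin(theta) can only produce values in that range. Since |5| > 1, arcsin(5) is undefined. There is no angle whose sine equals 5.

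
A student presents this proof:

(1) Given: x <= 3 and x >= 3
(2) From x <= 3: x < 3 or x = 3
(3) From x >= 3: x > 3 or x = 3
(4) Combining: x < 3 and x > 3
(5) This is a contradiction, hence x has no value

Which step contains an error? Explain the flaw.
Step 4: Combining: x < 3 and x > 3

Step 4 incorrectly combines the conditions. From x <= 3 and x >= 3, the intersection is x = 3. The error treats the 'or' cases as 'and' requirements. The correct conclusion is that x = 3 is the unique solution, not that no solution exists.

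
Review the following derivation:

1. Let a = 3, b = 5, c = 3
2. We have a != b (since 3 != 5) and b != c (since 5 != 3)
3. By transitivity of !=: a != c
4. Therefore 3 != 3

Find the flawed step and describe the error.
Step 3: By transitivity of !=: a != c

Step 3 incorrectly applies transitivity to the '!=' relation. Transitivity states: if a R b and b R c, then a R c. However, '!=' is not transitive. Counterexample: 3 != 5 and 5 != 3, but 3 = 3 (both equal 3). Transitivity holds for relations like <, <=, =, but not for !=.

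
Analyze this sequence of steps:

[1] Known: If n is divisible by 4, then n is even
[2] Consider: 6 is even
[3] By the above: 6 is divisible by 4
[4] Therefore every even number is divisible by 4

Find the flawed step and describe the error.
Step 3: By the above: 6 is divisible by 4

Step 3 commits the fallacy of affirming the consequent. The known fact 'divisible by 4 → even' does NOT imply 'even → divisible by 4'. That would be the converse, which is false. For example, 6 is even but 6 ÷ 4 = 1.50, which is not an integer.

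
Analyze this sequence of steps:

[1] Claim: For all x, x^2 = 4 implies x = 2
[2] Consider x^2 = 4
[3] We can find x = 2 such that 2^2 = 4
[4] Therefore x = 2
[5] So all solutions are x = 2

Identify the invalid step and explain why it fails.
Step 4: Therefore x = 2

Step 4 incorrectly concludes that x = 2 is the only solution. The proof shows that x = 2 is A solution (existence), but does not show it is the ONLY solution (uniqueness). In fact, x = -2 is also a solution since (-2)^2 = 4. Finding one solution doesn't prove there are no others.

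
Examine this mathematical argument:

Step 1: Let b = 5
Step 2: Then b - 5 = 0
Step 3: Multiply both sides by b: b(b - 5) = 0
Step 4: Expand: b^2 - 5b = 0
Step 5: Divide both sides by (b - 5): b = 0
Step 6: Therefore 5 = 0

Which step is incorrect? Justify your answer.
Step 5: Divide both sides by (b - 5): b = 0

Step 5 divides both sides by (b - 5). However, since b = 5, we have (b - 5) = 0. Division by zero is undefined, making this step invalid.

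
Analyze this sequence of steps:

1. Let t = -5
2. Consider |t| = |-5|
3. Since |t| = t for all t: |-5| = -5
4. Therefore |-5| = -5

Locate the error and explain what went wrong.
Step 3: Since |t| = t for all t: |-5| = -5

Step 3 incorrectly states that |t| = t for all t. The correct definition is |t| = t when t >= 0, and |t| = -t when t < 0. Since -5 < 0, we have |-5| = -(-5) = 5, not -5.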